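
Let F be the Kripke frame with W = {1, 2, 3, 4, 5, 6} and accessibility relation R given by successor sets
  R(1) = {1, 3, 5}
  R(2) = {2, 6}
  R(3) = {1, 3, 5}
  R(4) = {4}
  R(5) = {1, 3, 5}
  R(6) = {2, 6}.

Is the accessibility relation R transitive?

Yes

Transitive: yes — every two-step R-path is closed by a direct edge.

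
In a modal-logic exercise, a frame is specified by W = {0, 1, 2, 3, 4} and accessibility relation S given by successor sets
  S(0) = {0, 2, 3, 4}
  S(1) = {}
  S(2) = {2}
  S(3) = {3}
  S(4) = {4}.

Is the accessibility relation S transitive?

Yes

Transitive: yes — every two-step S-path is closed by a direct edge.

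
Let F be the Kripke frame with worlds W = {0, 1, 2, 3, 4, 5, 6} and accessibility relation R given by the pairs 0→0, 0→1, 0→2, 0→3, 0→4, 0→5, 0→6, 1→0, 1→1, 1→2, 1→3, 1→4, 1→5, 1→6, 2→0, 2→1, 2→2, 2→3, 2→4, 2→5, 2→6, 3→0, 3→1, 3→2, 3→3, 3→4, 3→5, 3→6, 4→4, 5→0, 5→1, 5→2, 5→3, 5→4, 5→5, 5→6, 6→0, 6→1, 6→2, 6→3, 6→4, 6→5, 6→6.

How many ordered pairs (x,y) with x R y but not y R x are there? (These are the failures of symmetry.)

Enumerating: (0,4), (1,4), (2,4), (3,4), (5,4), (6,4).

6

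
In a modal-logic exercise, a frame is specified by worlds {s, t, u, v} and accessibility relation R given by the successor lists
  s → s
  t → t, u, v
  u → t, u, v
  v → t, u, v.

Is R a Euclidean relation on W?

Euclidean: yes — any two successors of a common world are R-related.

Yes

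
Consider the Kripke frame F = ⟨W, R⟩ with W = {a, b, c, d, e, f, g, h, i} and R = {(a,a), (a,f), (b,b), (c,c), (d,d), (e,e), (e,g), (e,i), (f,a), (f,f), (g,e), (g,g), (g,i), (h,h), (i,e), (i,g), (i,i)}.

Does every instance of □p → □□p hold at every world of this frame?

Yes

The schema 4 characterises exactly the transitive frames.
Transitive: yes — every two-step R-path is closed by a direct edge.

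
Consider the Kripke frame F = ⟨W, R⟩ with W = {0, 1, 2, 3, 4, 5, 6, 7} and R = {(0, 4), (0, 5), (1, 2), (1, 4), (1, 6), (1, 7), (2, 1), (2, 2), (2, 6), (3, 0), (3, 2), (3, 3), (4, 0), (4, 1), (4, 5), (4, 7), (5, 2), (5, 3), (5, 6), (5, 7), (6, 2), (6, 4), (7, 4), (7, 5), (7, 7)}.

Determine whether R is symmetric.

No

Symmetric: no — 0 R 5 but not 5 R 0.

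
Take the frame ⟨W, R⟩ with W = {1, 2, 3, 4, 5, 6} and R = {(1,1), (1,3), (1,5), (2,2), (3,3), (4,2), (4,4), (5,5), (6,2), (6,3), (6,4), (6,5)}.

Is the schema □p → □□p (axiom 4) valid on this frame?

By correspondence theory, 4 is valid on a frame iff R is transitive.
Transitive: yes — every two-step R-path is closed by a direct edge.

Yes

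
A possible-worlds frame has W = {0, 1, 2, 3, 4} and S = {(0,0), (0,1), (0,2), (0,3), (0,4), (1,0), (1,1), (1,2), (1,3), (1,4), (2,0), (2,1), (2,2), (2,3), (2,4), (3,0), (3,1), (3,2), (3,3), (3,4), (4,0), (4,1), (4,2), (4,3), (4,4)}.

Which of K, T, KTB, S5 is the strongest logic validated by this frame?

Reflexive (axiom T): yes — every world is S-related to itself.
Symmetric (axiom B): yes — every pair in S has its reverse in S.
Euclidean (axiom 5): yes — any two successors of a common world are S-related.
So F validates K, T, KTB, S5. The strongest is S5.

S5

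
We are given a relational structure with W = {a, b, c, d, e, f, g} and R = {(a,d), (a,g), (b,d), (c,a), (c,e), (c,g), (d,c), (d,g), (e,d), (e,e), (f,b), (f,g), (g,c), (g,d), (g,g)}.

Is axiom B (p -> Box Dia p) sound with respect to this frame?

No

The schema B characterises exactly the symmetric frames.
Symmetric: no — a R d but not d R a.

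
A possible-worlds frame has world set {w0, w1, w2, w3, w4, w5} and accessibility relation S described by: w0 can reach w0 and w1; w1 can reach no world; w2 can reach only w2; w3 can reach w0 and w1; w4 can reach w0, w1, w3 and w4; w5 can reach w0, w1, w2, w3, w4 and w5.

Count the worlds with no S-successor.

1

Enumerating: w1.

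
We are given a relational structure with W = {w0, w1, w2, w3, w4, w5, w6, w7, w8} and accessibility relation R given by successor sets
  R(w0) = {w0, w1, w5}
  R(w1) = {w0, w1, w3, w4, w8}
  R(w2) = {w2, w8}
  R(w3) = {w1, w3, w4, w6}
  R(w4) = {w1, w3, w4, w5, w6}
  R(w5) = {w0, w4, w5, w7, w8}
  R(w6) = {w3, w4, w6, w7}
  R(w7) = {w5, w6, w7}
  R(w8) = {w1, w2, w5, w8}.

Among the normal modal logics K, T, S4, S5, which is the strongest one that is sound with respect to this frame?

T

Reflexive (axiom T): yes — every world is R-related to itself.
Transitive (axiom 4): no — w0 R w1 and w1 R w3, but not w0 R w3.
Euclidean (axiom 5): no — w0 R w1 and w0 R w5, but not w1 R w5.
So F validates K, T; S4 would additionally require R to be transitive. The strongest is T.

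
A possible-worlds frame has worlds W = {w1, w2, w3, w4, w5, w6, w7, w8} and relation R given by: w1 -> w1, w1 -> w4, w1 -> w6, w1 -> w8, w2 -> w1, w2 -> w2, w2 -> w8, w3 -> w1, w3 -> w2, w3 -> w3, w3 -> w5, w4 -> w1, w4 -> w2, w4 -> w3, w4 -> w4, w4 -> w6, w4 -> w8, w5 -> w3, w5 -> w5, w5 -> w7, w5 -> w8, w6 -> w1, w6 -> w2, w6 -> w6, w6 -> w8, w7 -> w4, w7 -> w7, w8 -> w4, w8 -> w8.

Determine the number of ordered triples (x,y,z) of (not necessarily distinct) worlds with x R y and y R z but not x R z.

28

Enumerating: (w1,w4,w2), (w1,w4,w3), (w1,w6,w2), (w2,w1,w4), (w2,w1,w6), (w2,w8,w4), (w3,w1,w4), (w3,w1,w6), (w3,w1,w8), (w3,w2,w8), (w3,w5,w7), (w3,w5,w8), … and 16 more.
Total: 28.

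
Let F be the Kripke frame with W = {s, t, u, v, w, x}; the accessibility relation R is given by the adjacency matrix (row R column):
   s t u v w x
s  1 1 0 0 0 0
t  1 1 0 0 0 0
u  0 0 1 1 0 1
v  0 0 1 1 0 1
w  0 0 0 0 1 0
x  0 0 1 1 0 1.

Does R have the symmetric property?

Yes

Symmetric: yes — every pair in R has its reverse in R.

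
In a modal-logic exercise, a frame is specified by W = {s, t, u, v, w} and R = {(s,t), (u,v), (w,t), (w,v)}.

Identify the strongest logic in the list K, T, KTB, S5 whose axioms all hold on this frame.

Reflexive (axiom T): no — s is not related to itself.
Symmetric (axiom B): no — s R t but not t R s.
Euclidean (axiom 5): no — w R t and w R v, but not t R v.
So F validates K; T would additionally require R to be reflexive. The strongest is K.

K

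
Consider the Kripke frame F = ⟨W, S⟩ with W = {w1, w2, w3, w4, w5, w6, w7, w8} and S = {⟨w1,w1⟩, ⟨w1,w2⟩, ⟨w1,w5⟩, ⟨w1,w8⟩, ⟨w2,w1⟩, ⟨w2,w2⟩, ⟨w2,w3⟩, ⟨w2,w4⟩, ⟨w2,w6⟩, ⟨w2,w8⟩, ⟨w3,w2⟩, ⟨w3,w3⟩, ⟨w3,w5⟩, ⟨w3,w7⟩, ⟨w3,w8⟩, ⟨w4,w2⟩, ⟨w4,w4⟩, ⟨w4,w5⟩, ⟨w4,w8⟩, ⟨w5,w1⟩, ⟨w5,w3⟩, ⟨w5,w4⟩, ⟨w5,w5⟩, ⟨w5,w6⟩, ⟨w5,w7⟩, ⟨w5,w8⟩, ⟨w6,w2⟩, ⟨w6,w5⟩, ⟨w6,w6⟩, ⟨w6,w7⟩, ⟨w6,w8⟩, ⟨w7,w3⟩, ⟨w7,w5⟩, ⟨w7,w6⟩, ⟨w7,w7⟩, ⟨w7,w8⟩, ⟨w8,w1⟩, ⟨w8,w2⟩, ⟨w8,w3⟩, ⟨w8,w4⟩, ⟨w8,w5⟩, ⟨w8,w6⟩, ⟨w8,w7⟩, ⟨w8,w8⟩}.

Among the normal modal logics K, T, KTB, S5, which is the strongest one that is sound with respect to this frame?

KTB

Reflexive (axiom T): yes — every world is S-related to itself.
Symmetric (axiom B): yes — every pair in S has its reverse in S.
Euclidean (axiom 5): no — w1 S w2 and w1 S w5, but not w2 S w5.
So F validates K, T, KTB; S5 would additionally require S to be Euclidean. The strongest is KTB.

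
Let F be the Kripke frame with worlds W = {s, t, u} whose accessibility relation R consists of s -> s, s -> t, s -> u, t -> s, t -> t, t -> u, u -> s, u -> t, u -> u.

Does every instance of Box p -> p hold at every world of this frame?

The schema T characterises exactly the reflexive frames.
Reflexive: yes — every world is R-related to itself.

Yes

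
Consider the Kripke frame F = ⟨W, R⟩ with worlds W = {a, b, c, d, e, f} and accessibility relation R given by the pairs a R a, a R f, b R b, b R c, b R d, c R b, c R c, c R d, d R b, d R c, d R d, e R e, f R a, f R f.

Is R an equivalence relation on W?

Reflexive: yes — every world is R-related to itself.
Symmetric: yes — every pair in R has its reverse in R.
Transitive: yes — every two-step R-path is closed by a direct edge.
So R is an equivalence relation.

Yes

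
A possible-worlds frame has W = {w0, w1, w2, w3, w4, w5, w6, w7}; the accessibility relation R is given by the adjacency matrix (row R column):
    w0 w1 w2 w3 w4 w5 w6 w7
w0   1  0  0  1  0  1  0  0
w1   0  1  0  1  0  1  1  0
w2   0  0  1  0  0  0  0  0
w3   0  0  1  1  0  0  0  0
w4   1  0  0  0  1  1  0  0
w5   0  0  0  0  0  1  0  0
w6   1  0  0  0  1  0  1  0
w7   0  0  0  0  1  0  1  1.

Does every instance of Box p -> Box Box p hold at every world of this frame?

No

By correspondence theory, 4 is valid on a frame iff R is transitive.
Transitive: no — w0 R w3 and w3 R w2, but not w0 R w2.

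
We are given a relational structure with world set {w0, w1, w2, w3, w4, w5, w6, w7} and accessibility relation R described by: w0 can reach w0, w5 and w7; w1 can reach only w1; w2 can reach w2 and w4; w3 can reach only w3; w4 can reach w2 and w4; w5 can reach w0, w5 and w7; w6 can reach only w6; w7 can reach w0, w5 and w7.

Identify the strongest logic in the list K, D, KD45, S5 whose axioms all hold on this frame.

S5

Serial (axiom D): yes — every world has a successor (e.g. w0 R w0).
Euclidean (axiom 5): yes — any two successors of a common world are R-related.
Transitive (axiom 4): yes — every two-step R-path is closed by a direct edge.
Reflexive (axiom T): yes — every world is R-related to itself.
So F validates K, D, KD45, S5. The strongest is S5.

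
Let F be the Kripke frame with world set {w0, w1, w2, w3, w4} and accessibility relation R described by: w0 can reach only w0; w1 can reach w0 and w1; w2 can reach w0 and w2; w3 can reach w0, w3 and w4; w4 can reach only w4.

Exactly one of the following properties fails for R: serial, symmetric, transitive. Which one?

Serial: yes — every world has a successor (e.g. w0 R w0).
Symmetric: no — w1 R w0 but not w0 R w1.
Transitive: yes — every two-step R-path is closed by a direct edge.
Only symmetric fails.

symmetric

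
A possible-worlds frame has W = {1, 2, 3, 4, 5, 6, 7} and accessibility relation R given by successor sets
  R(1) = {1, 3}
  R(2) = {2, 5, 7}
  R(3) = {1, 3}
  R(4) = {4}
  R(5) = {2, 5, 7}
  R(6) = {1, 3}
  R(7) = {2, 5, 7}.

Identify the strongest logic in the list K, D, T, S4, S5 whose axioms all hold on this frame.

D

Serial (axiom D): yes — every world has a successor (e.g. 1 R 1).
Reflexive (axiom T): no — 6 is not related to itself.
Transitive (axiom 4): yes — every two-step R-path is closed by a direct edge.
Euclidean (axiom 5): yes — any two successors of a common world are R-related.
So F validates K, D; T would additionally require R to be reflexive. The strongest is D.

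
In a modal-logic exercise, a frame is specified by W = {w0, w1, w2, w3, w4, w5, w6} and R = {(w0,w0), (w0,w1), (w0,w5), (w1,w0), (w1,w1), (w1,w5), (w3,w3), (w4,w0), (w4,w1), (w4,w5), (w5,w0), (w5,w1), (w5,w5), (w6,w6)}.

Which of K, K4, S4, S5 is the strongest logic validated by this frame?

Transitive (axiom 4): yes — every two-step R-path is closed by a direct edge.
Reflexive (axiom T): no — w2 is not related to itself.
Euclidean (axiom 5): yes — any two successors of a common world are R-related.
So F validates K, K4; S4 would additionally require R to be reflexive. The strongest is K4.

K4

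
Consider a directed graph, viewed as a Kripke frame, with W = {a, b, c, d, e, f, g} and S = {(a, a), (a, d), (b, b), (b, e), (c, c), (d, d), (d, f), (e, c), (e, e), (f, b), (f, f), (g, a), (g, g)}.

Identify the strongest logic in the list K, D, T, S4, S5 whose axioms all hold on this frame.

T

Serial (axiom D): yes — every world has a successor (e.g. a S a).
Reflexive (axiom T): yes — every world is S-related to itself.
Transitive (axiom 4): no — a S d and d S f, but not a S f.
Euclidean (axiom 5): no — a S d and a S a, but not d S a.
So F validates K, D, T; S4 would additionally require S to be transitive. The strongest is T.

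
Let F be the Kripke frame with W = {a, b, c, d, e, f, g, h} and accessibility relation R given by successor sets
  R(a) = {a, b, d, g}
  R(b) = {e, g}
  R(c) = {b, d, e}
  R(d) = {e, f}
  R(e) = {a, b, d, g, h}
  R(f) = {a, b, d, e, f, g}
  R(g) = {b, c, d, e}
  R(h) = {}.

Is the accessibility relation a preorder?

No

Reflexive: no — b is not related to itself.
Transitive: no — a R b and b R e, but not a R e.
So R is not a preorder.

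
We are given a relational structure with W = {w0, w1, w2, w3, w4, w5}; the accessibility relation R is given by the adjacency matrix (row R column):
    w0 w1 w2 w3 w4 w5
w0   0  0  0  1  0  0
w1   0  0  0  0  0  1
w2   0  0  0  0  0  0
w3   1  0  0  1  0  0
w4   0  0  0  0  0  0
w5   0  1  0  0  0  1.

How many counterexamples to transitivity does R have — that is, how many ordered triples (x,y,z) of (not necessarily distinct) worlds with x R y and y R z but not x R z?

2

Enumerating: (w0,w3,w0), (w1,w5,w1).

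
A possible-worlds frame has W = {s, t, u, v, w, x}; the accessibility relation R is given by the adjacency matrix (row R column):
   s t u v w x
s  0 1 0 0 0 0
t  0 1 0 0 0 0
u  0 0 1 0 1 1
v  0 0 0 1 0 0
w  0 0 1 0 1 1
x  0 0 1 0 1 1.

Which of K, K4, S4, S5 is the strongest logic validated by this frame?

K4

Transitive (axiom 4): yes — every two-step R-path is closed by a direct edge.
Reflexive (axiom T): no — s is not related to itself.
Euclidean (axiom 5): yes — any two successors of a common world are R-related.
So F validates K, K4; S4 would additionally require R to be reflexive. The strongest is K4.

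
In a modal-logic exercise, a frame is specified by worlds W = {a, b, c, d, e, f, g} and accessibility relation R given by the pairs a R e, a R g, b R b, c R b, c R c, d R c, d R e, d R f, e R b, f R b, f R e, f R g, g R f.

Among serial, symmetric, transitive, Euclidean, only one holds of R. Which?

serial

Serial: yes — every world has a successor (e.g. a R e).
Symmetric: no — a R e but not e R a.
Transitive: no — a R e and e R b, but not a R b.
Euclidean: no — a R e and a R g, but not e R g.
Only serial holds.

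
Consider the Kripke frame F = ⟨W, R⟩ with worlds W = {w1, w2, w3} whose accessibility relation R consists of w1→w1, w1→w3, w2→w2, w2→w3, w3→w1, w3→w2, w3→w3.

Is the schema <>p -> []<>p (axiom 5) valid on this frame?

By correspondence theory, 5 is valid on a frame iff R is Euclidean.
Euclidean: no — w3 R w1 and w3 R w2, but not w1 R w2.

No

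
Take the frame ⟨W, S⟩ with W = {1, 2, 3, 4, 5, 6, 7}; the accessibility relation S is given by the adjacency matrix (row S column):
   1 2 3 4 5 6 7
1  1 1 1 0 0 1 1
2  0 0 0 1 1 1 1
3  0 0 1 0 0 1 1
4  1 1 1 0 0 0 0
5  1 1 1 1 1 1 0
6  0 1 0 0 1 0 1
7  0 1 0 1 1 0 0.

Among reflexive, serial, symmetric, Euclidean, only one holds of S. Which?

serial

Reflexive: no — 2 is not related to itself.
Serial: yes — every world has a successor (e.g. 1 S 1).
Symmetric: no — 1 S 2 but not 2 S 1.
Euclidean: no — 1 S 2 and 1 S 3, but not 2 S 3.
Only serial holds.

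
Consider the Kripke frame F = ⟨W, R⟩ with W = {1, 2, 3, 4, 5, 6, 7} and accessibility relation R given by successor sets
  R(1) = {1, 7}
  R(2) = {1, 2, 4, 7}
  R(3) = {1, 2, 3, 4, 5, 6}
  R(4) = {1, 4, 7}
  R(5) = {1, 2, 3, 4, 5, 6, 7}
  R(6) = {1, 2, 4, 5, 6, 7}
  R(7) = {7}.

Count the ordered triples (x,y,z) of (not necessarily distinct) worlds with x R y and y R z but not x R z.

Enumerating: (3,1,7), (3,2,7), (3,4,7), (3,5,7), (3,6,7), (6,5,3).

6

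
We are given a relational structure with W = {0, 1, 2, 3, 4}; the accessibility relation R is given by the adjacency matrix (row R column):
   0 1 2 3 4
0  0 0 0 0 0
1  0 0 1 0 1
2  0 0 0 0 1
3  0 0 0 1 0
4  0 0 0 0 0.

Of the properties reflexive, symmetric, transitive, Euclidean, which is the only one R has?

transitive

Reflexive: no — 0 is not related to itself.
Symmetric: no — 1 R 2 but not 2 R 1.
Transitive: yes — every two-step R-path is closed by a direct edge.
Euclidean: no — 1 R 4 and 1 R 2, but not 4 R 2.
Only transitive holds.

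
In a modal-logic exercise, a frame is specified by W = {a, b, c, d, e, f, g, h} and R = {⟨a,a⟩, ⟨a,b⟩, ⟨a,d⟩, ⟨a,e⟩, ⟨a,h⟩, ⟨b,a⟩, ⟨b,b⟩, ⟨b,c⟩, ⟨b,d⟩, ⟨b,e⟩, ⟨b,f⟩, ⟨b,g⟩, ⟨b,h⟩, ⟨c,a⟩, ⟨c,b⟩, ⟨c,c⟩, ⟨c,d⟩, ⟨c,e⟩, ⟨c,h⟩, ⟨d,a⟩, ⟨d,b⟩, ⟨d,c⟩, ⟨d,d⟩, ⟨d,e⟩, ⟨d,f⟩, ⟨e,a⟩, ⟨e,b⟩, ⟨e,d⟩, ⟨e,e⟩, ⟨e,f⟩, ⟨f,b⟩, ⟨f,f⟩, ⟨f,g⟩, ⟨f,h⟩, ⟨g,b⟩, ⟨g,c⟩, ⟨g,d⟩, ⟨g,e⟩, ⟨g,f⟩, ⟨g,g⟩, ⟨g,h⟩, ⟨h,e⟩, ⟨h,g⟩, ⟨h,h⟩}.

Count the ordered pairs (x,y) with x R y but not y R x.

Enumerating: (a,h), (b,h), (c,a), (c,e), (c,h), (d,f), (e,f), (f,h), (g,c), (g,d), (g,e), (h,e).

12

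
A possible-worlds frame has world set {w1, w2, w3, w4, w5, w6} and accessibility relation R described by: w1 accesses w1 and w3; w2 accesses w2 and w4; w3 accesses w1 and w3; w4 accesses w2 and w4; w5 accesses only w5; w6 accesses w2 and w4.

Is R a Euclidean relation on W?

Euclidean: yes — any two successors of a common world are R-related.

Yes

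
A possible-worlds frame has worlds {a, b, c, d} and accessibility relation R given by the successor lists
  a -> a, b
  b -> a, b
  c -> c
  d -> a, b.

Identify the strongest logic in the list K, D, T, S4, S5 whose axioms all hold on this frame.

Serial (axiom D): yes — every world has a successor (e.g. a R a).
Reflexive (axiom T): no — d is not related to itself.
Transitive (axiom 4): yes — every two-step R-path is closed by a direct edge.
Euclidean (axiom 5): yes — any two successors of a common world are R-related.
So F validates K, D; T would additionally require R to be reflexive. The strongest is D.

D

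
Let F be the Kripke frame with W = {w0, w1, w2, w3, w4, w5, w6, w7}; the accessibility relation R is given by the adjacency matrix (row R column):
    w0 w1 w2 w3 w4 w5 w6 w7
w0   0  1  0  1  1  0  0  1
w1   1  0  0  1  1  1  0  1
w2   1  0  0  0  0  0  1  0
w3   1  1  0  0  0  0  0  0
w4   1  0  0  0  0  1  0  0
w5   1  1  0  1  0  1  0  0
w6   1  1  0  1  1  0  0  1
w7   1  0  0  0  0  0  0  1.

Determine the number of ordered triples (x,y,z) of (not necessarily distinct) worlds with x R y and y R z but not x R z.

Enumerating: (w0,w1,w0), (w0,w1,w5), (w0,w3,w0), (w0,w4,w0), (w0,w4,w5), (w0,w7,w0), (w1,w0,w1), (w1,w3,w1), (w1,w5,w1), (w2,w0,w1), (w2,w0,w3), (w2,w0,w4), … and 27 more.
Total: 39.

39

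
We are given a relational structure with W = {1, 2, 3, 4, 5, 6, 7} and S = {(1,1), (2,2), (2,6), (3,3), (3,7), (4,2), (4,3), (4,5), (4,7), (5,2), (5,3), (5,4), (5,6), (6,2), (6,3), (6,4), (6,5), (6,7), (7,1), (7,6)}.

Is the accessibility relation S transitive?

Transitive: no — 2 S 6 and 6 S 3, but not 2 S 3.

No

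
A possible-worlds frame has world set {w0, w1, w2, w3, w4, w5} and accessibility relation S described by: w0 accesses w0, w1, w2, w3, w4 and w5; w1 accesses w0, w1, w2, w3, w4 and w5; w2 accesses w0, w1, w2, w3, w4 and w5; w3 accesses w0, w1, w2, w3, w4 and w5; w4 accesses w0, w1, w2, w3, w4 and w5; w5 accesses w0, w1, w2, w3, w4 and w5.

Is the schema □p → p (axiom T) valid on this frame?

By correspondence theory, T is valid on a frame iff S is reflexive.
Reflexive: yes — every world is S-related to itself.

Yes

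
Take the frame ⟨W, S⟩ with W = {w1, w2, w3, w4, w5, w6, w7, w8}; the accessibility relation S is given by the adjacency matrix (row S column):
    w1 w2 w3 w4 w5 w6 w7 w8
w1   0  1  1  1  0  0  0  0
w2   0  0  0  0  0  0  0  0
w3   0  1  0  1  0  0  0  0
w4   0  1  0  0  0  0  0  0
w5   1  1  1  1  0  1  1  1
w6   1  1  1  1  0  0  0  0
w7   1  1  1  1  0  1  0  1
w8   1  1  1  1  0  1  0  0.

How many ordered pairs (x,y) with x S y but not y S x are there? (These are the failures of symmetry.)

Enumerating: (w1,w2), (w1,w3), (w1,w4), (w3,w2), (w3,w4), (w4,w2), (w5,w1), (w5,w2), (w5,w3), (w5,w4), (w5,w6), (w5,w7), … and 16 more.
Total: 28.

28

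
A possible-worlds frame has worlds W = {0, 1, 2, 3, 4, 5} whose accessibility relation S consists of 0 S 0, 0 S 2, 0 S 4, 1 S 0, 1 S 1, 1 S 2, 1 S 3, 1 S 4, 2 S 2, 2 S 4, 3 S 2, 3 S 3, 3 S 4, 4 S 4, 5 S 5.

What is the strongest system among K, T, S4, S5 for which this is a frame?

Reflexive (axiom T): yes — every world is S-related to itself.
Transitive (axiom 4): yes — every two-step S-path is closed by a direct edge.
Euclidean (axiom 5): no — 0 S 4 and 0 S 2, but not 4 S 2.
So F validates K, T, S4; S5 would additionally require S to be Euclidean. The strongest is S4.

S4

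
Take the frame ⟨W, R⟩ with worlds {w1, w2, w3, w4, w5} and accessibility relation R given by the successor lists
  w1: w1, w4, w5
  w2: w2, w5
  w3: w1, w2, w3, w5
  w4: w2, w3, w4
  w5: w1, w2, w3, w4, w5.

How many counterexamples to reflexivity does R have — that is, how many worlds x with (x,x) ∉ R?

R is reflexive; there are no such worlds.

0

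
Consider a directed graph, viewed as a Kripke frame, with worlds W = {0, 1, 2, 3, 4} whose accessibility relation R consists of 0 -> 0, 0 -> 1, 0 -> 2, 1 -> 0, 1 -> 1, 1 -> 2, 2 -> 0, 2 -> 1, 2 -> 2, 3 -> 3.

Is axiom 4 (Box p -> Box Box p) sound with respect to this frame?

The schema 4 characterises exactly the transitive frames.
Transitive: yes — every two-step R-path is closed by a direct edge.

Yes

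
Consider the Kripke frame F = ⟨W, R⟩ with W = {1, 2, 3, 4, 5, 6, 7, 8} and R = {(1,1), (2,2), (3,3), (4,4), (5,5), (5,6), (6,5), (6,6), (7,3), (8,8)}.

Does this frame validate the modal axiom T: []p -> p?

The schema T characterises exactly the reflexive frames.
Reflexive: no — 7 is not related to itself.

No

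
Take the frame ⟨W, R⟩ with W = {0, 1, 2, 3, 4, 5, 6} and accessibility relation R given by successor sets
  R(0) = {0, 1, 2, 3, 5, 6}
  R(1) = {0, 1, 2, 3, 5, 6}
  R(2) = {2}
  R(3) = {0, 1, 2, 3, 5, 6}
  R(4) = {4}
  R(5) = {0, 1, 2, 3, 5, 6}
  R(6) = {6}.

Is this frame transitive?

Transitive: yes — every two-step R-path is closed by a direct edge.

Yes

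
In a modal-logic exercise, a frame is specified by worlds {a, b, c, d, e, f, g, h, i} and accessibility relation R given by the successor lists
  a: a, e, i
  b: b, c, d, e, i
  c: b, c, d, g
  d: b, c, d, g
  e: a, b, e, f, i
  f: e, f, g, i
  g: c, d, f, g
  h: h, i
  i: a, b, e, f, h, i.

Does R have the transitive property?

No

Transitive: no — a R e and e R b, but not a R b.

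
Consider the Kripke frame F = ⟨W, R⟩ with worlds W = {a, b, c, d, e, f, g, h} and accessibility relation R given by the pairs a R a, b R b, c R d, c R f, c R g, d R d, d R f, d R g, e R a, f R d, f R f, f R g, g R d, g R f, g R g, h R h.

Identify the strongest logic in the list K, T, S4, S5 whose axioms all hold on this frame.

Reflexive (axiom T): no — c is not related to itself.
Transitive (axiom 4): yes — every two-step R-path is closed by a direct edge.
Euclidean (axiom 5): yes — any two successors of a common world are R-related.
So F validates K; T would additionally require R to be reflexive. The strongest is K.

K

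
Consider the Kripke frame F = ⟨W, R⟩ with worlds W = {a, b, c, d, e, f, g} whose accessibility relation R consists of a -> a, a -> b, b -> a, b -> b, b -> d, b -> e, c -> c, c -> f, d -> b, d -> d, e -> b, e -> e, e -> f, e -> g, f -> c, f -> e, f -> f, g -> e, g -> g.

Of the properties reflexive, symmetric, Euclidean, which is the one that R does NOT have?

Euclidean

Reflexive: yes — every world is R-related to itself.
Symmetric: yes — every pair in R has its reverse in R.
Euclidean: no — b R a and b R d, but not a R d.
Only Euclidean fails.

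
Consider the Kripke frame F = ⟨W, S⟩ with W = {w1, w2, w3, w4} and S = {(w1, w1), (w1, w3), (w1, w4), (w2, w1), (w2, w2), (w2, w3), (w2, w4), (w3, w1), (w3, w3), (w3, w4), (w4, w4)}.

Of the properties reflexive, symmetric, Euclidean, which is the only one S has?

Reflexive: yes — every world is S-related to itself.
Symmetric: no — w1 S w4 but not w4 S w1.
Euclidean: no — w1 S w4 and w1 S w3, but not w4 S w3.
Only reflexive holds.

reflexive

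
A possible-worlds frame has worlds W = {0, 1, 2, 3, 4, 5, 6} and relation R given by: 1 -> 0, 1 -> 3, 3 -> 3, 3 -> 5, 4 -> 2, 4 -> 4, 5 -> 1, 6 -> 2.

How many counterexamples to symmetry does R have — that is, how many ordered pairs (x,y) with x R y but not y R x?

6

Enumerating: (1,0), (1,3), (3,5), (4,2), (5,1), (6,2).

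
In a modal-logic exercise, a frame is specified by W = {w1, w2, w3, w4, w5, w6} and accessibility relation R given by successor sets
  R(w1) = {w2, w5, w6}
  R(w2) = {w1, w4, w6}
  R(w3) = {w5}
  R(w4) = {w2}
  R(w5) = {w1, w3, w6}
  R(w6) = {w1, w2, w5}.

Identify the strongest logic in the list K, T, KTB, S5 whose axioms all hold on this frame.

Reflexive (axiom T): no — w1 is not related to itself.
Symmetric (axiom B): yes — every pair in R has its reverse in R.
Euclidean (axiom 5): no — w1 R w2 and w1 R w5, but not w2 R w5.
So F validates K; T would additionally require R to be reflexive. The strongest is K.

K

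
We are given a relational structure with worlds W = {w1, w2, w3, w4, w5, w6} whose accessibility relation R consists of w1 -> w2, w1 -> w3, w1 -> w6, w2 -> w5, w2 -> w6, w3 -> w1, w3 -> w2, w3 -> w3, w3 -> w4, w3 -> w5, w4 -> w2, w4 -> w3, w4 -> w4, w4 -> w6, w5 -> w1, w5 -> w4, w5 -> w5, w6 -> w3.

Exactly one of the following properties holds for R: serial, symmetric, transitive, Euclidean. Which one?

Serial: yes — every world has a successor (e.g. w1 R w2).
Symmetric: no — w1 R w2 but not w2 R w1.
Transitive: no — w1 R w2 and w2 R w5, but not w1 R w5.
Euclidean: no — w1 R w2 and w1 R w3, but not w2 R w3.
Only serial holds.

serial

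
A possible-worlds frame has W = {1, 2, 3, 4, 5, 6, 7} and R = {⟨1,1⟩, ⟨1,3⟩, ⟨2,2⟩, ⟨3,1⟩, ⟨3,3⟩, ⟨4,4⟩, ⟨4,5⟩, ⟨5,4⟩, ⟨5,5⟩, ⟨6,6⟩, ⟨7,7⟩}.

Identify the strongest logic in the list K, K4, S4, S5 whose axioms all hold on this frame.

S5

Transitive (axiom 4): yes — every two-step R-path is closed by a direct edge.
Reflexive (axiom T): yes — every world is R-related to itself.
Euclidean (axiom 5): yes — any two successors of a common world are R-related.
So F validates K, K4, S4, S5. The strongest is S5.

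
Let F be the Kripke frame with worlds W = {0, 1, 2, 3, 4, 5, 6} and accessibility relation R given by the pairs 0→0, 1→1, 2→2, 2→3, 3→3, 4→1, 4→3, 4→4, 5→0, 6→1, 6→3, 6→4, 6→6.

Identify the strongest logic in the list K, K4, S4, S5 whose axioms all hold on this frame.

K4

Transitive (axiom 4): yes — every two-step R-path is closed by a direct edge.
Reflexive (axiom T): no — 5 is not related to itself.
Euclidean (axiom 5): no — 4 R 1 and 4 R 3, but not 1 R 3.
So F validates K, K4; S4 would additionally require R to be reflexive. The strongest is K4.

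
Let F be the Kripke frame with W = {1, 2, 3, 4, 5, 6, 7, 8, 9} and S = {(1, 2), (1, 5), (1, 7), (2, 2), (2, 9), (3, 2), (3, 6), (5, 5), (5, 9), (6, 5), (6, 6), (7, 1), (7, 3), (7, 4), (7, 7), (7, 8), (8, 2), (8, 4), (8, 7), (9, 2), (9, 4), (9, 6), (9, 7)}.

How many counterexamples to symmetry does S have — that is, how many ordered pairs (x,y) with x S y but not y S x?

13

Enumerating: (1,2), (1,5), (3,2), (3,6), (5,9), (6,5), (7,3), (7,4), (8,2), (8,4), (9,4), (9,6), (9,7).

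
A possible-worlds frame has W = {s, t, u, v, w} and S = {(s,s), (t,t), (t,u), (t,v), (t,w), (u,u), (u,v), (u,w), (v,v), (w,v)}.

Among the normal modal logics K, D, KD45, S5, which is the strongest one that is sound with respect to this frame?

Serial (axiom D): yes — every world has a successor (e.g. s S s).
Euclidean (axiom 5): no — t S v and t S u, but not v S u.
Transitive (axiom 4): yes — every two-step S-path is closed by a direct edge.
Reflexive (axiom T): no — w is not related to itself.
So F validates K, D; KD45 would additionally require S to be Euclidean. The strongest is D.

D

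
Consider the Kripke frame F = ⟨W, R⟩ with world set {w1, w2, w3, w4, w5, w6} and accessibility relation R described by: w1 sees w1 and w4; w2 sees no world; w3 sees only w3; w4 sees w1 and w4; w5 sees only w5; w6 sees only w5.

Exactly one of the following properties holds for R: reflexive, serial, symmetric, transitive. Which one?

Reflexive: no — w2 is not related to itself.
Serial: no — w2 has no R-successor.
Symmetric: no — w6 R w5 but not w5 R w6.
Transitive: yes — every two-step R-path is closed by a direct edge.
Only transitive holds.

transitive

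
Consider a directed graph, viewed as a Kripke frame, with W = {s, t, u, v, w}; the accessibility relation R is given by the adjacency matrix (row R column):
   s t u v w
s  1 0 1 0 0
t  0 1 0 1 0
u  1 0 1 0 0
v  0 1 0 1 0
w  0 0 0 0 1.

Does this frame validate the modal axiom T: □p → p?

Yes

Axiom T corresponds to the accessibility relation being reflexive.
Reflexive: yes — every world is R-related to itself.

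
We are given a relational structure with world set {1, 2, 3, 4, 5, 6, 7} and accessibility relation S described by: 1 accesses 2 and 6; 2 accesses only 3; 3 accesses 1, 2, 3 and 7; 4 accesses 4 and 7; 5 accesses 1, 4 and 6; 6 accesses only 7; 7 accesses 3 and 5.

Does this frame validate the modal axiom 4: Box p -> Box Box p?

The schema 4 characterises exactly the transitive frames.
Transitive: no — 1 S 2 and 2 S 3, but not 1 S 3.

No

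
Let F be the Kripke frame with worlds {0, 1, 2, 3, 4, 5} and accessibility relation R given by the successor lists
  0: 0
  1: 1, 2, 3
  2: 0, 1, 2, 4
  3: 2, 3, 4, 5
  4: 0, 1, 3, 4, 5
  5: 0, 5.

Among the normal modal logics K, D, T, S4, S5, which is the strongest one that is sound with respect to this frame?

T

Serial (axiom D): yes — every world has a successor (e.g. 0 R 0).
Reflexive (axiom T): yes — every world is R-related to itself.
Transitive (axiom 4): no — 1 R 2 and 2 R 0, but not 1 R 0.
Euclidean (axiom 5): no — 1 R 2 and 1 R 3, but not 2 R 3.
So F validates K, D, T; S4 would additionally require R to be transitive. The strongest is T.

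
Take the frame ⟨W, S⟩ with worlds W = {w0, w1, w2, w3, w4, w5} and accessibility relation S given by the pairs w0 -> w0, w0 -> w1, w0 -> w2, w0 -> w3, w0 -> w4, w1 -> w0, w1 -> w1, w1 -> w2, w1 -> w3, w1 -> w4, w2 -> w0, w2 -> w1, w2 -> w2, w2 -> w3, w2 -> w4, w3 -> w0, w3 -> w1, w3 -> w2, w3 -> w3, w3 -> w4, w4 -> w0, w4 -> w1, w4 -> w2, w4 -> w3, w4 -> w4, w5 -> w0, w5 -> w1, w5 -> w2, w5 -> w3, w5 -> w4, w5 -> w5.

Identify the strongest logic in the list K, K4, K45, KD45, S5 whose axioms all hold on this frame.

K4

Transitive (axiom 4): yes — every two-step S-path is closed by a direct edge.
Euclidean (axiom 5): no — w5 S w0 and w5 S w5, but not w0 S w5.
Serial (axiom D): yes — every world has a successor (e.g. w0 S w0).
Reflexive (axiom T): yes — every world is S-related to itself.
So F validates K, K4; K45 would additionally require S to be Euclidean. The strongest is K4.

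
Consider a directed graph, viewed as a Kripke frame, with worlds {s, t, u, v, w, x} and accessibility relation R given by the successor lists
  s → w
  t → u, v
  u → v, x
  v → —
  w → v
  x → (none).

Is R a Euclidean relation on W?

No

Euclidean: no — t R v and t R u, but not v R u.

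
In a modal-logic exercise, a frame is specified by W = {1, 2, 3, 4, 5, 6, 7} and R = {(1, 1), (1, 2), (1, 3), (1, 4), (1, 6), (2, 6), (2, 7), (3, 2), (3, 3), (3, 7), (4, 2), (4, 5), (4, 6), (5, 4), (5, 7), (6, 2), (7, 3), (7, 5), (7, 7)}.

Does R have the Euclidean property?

No

Euclidean: no — 1 R 2 and 1 R 3, but not 2 R 3.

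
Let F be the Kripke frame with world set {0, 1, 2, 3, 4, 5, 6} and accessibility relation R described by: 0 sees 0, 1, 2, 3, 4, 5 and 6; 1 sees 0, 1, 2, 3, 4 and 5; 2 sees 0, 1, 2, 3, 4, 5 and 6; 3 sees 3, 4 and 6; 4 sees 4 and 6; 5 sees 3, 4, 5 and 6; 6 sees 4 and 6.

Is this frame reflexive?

Yes

Reflexive: yes — every world is R-related to itself.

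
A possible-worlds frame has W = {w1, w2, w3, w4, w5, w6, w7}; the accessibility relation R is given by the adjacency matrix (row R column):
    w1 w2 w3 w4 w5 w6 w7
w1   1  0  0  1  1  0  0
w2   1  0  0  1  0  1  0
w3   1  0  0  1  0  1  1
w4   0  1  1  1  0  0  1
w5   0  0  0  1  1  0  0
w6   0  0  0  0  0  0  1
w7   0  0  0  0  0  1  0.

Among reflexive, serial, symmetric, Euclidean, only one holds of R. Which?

serial

Reflexive: no — w2 is not related to itself.
Serial: yes — every world has a successor (e.g. w1 R w1).
Symmetric: no — w1 R w4 but not w4 R w1.
Euclidean: no — w1 R w4 and w1 R w5, but not w4 R w5.
Only serial holds.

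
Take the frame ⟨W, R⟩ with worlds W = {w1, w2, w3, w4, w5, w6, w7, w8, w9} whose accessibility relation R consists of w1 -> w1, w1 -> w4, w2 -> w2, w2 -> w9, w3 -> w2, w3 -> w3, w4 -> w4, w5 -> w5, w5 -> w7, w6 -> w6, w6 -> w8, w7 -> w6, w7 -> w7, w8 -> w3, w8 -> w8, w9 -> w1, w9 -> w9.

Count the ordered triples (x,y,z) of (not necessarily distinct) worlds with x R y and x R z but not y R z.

Enumerating: (w1,w4,w1), (w2,w9,w2), (w3,w2,w3), (w5,w7,w5), (w6,w8,w6), (w7,w6,w7), (w8,w3,w8), (w9,w1,w9).

8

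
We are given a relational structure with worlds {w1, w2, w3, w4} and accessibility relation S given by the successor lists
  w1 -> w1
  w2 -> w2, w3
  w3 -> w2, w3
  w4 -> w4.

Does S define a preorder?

Yes

Reflexive: yes — every world is S-related to itself.
Transitive: yes — every two-step S-path is closed by a direct edge.
So S is a preorder.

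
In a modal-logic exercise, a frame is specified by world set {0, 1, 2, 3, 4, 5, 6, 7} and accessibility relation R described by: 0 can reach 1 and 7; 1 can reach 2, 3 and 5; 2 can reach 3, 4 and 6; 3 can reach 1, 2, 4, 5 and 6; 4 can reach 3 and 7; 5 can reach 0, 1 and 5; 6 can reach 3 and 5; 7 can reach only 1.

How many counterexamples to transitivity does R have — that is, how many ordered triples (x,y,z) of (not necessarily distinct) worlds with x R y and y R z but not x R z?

Enumerating: (0,1,2), (0,1,3), (0,1,5), (1,2,4), (1,2,6), (1,3,1), (1,3,4), (1,3,6), (1,5,0), (1,5,1), (2,3,1), (2,3,2), … and 27 more.
Total: 39.

39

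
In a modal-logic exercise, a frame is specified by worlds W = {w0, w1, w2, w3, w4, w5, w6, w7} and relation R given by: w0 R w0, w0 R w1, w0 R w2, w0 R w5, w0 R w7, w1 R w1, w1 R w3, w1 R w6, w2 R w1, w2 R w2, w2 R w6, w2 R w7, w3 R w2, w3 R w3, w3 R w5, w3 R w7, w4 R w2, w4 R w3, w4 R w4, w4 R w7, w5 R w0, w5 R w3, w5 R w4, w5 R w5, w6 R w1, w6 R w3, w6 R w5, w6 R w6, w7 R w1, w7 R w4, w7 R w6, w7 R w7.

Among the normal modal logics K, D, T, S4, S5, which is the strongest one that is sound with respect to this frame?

Serial (axiom D): yes — every world has a successor (e.g. w0 R w0).
Reflexive (axiom T): yes — every world is R-related to itself.
Transitive (axiom 4): no — w0 R w1 and w1 R w3, but not w0 R w3.
Euclidean (axiom 5): no — w0 R w1 and w0 R w2, but not w1 R w2.
So F validates K, D, T; S4 would additionally require R to be transitive. The strongest is T.

T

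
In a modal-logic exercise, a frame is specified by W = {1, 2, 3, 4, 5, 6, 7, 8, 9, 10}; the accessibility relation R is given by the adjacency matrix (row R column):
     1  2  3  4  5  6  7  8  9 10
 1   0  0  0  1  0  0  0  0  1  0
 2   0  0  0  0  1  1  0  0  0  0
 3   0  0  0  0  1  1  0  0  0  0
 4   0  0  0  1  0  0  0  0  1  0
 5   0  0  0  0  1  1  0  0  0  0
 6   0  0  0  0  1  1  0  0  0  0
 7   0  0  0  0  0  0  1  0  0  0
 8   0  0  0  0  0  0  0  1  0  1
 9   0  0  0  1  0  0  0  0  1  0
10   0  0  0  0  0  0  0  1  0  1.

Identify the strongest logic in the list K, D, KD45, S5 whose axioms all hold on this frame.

Serial (axiom D): yes — every world has a successor (e.g. 1 R 4).
Euclidean (axiom 5): yes — any two successors of a common world are R-related.
Transitive (axiom 4): yes — every two-step R-path is closed by a direct edge.
Reflexive (axiom T): no — 1 is not related to itself.
So F validates K, D, KD45; S5 would additionally require R to be reflexive. The strongest is KD45.

KD45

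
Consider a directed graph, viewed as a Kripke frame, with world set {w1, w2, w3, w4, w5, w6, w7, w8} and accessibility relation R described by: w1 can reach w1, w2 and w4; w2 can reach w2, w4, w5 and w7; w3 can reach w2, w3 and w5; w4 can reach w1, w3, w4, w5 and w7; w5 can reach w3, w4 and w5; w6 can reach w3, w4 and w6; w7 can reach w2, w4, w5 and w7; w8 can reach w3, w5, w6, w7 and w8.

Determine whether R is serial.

Yes

Serial: yes — every world has a successor (e.g. w1 R w1).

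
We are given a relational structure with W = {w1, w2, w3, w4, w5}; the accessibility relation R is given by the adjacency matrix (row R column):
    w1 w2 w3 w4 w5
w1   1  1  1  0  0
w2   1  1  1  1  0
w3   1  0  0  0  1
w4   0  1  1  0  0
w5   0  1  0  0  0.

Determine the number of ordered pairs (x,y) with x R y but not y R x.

4

Enumerating: (w2,w3), (w3,w5), (w4,w3), (w5,w2).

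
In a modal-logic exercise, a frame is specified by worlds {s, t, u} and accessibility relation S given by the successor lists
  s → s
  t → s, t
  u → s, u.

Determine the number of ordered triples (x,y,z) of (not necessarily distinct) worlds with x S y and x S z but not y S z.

2

Enumerating: (t,s,t), (u,s,u).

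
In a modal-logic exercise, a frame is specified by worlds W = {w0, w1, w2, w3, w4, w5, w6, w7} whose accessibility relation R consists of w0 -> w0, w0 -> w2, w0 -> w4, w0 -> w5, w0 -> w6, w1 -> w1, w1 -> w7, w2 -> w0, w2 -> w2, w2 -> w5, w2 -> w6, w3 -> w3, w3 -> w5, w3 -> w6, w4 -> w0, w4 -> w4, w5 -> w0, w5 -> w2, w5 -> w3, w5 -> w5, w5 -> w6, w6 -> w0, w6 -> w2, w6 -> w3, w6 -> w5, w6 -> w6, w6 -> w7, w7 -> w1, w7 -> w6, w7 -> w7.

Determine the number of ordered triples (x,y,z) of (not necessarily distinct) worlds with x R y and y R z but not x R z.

Enumerating: (w0,w5,w3), (w0,w6,w3), (w0,w6,w7), (w1,w7,w6), (w2,w0,w4), (w2,w5,w3), (w2,w6,w3), (w2,w6,w7), (w3,w5,w0), (w3,w5,w2), (w3,w6,w0), (w3,w6,w2), … and 12 more.
Total: 24.

24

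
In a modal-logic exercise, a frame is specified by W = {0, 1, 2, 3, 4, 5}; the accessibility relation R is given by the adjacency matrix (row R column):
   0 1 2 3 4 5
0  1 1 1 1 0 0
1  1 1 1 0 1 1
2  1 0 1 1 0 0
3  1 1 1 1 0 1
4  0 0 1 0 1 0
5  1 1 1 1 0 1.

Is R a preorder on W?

No

Reflexive: yes — every world is R-related to itself.
Transitive: no — 0 R 1 and 1 R 4, but not 0 R 4.
So R is not a preorder.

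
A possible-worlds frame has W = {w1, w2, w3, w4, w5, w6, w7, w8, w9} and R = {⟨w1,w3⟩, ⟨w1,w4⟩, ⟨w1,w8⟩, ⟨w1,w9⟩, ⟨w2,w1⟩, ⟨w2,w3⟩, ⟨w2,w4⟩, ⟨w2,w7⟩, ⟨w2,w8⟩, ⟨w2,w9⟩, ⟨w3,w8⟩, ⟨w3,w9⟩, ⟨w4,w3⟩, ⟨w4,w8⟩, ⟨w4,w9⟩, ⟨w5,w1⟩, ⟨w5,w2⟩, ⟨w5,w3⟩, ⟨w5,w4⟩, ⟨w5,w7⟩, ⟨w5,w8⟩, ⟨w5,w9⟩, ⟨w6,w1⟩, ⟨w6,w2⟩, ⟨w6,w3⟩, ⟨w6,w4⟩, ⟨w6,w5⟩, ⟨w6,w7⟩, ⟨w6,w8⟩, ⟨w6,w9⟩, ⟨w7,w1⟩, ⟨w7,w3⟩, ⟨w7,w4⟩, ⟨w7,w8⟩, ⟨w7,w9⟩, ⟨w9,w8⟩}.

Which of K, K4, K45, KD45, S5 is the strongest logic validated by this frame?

K4

Transitive (axiom 4): yes — every two-step R-path is closed by a direct edge.
Euclidean (axiom 5): no — w1 R w3 and w1 R w4, but not w3 R w4.
Serial (axiom D): no — w8 has no R-successor.
Reflexive (axiom T): no — w1 is not related to itself.
So F validates K, K4; K45 would additionally require R to be Euclidean. The strongest is K4.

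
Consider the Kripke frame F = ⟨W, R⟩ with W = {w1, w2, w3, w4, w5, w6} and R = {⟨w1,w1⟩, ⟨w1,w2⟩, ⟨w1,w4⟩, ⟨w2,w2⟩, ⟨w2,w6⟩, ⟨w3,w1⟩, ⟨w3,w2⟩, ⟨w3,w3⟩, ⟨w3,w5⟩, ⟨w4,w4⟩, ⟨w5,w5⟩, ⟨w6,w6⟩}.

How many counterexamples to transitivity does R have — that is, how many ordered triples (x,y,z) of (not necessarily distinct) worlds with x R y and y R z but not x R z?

Enumerating: (w1,w2,w6), (w3,w1,w4), (w3,w2,w6).

3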